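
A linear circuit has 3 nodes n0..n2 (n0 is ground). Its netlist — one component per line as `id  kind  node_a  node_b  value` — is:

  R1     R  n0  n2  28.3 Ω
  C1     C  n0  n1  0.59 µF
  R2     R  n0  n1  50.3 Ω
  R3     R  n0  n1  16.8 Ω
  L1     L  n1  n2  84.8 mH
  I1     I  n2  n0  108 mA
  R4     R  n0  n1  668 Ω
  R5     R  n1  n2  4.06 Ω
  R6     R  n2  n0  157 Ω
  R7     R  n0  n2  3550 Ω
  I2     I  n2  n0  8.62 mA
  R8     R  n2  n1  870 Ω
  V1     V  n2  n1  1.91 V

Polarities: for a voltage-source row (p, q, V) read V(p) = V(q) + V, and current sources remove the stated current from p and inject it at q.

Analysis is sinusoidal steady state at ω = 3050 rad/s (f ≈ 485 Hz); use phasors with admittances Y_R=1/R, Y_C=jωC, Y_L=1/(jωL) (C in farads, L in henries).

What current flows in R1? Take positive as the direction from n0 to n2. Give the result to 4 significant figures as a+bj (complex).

-0.01091-0.0008285j A

MNA unknowns: 2 node voltages V₁..V_2 plus 1 source current (V1)
R1: Y=0.03534+0.000j on G[0,2]
C1: Y=0.000+0.001799j on G[0,1]
R2: Y=0.01988+0.000j on G[0,1]
R3: Y=0.05952+0.000j on G[0,1]
L1: Y=0.000-0.003866j on G[1,2]
I1: z[2]−=0.108, z[0]+=0.108
R4: Y=0.001497+0.000j on G[0,1]
R5: Y=0.2463+0.000j on G[1,2]
R6: Y=0.006369+0.000j on G[2,0]
R7: Y=0.0002817+0.000j on G[0,2]
I2: z[2]−=0.00862, z[0]+=0.00862
R8: Y=0.001149+0.000j on G[2,1]
V1: row V2−V1=1.91, i_V1 at 2,1
solve → V1=-1.601+0.02345j, V2=0.3088+0.02345j
aux → i_V1=-0.6022+0.006400j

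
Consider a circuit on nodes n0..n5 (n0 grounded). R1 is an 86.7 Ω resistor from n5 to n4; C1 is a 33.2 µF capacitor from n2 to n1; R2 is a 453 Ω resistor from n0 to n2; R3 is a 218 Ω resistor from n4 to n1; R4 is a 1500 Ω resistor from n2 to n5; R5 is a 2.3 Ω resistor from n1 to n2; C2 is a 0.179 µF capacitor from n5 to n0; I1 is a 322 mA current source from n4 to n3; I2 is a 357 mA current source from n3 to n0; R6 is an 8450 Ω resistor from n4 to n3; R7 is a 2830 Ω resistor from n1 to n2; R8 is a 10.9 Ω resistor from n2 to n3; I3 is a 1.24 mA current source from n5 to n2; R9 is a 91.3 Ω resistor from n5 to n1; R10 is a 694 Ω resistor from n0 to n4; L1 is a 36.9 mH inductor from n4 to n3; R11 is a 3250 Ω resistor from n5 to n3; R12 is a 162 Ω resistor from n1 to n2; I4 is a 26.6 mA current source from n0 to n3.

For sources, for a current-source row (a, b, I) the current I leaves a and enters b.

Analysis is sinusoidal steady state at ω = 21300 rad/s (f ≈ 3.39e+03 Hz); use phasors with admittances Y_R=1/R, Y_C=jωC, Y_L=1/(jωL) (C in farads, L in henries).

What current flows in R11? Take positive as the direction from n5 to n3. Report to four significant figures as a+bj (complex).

Apply KCL at each of the 5 non-ground nodes and solve the resulting linear system.
Node n1: branches {C1, R3, R5, R7, R9, R12} → V_1 = -37.24+39.40j
Node n2: branches {C1, R2, R4, R5, R7, R8, I3, R12} → V_2 = -37.26+39.28j
Node n3: branches {I1, I2, R6, R8, L1, R11, I4} → V_3 = -37.38+39.51j
Node n4: branches {R1, R3, I1, R6, R10, L1} → V_4 = -52.51+38.91j
Node n5: branches {R1, R4, C2, I3, R9, R11} → V_5 = -37.45+45.24j

-2.298e-05+0.001763j A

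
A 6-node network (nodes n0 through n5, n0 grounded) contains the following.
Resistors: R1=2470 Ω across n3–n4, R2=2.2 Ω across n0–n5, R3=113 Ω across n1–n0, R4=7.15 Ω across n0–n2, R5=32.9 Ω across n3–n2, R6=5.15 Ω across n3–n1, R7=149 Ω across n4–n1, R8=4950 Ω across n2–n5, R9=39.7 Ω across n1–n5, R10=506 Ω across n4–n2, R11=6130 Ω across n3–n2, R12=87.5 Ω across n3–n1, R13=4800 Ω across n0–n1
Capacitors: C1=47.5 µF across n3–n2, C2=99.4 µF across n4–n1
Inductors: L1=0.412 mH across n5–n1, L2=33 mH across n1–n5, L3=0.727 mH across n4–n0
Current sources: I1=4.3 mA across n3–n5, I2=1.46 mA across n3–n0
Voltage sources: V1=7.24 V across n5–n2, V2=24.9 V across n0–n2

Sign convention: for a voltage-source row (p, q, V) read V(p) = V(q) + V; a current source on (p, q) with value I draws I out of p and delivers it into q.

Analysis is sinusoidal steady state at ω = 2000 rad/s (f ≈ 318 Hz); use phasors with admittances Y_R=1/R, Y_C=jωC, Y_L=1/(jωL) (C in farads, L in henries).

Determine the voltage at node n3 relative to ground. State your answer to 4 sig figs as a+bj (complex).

MNA unknowns: 5 node voltages V₁..V_5 plus 2 source currents (V1, V2)
R1: Y=0.0004049+0.000j on G[3,4]
R2: Y=0.4545+0.000j on G[0,5]
C1: Y=0.000+0.09500j on G[3,2]
R3: Y=0.008850+0.000j on G[1,0]
L1: Y=0.000-1.214j on G[5,1]
R4: Y=0.1399+0.000j on G[0,2]
I1: z[3]−=0.0043, z[5]+=0.0043
R5: Y=0.03040+0.000j on G[3,2]
L2: Y=0.000-0.01515j on G[1,5]
I2: z[3]−=0.00146, z[0]+=0.00146
R6: Y=0.1942+0.000j on G[3,1]
C2: Y=0.000+0.1988j on G[4,1]
R7: Y=0.006711+0.000j on G[4,1]
R8: Y=0.0002020+0.000j on G[2,5]
R9: Y=0.02519+0.000j on G[1,5]
L3: Y=0.000-0.6878j on G[4,0]
R10: Y=0.001976+0.000j on G[4,2]
R11: Y=0.0001631+0.000j on G[3,2]
R12: Y=0.01143+0.000j on G[3,1]
R13: Y=0.0002083+0.000j on G[0,1]
V1: row V5−V2=7.24, i_V1 at 5,2
V2: row V0−V2=24.9, i_V2 at 0,2
solve → V1=-22.64+0.6229j, V2=-24.90+0.000j, V3=-22.99-0.2257j, V4=9.181-0.8544j, V5=-17.66+0.000j
aux → i_V1=8.670+6.136j, i_V2=-12.30-6.309j

-22.99-0.2257j V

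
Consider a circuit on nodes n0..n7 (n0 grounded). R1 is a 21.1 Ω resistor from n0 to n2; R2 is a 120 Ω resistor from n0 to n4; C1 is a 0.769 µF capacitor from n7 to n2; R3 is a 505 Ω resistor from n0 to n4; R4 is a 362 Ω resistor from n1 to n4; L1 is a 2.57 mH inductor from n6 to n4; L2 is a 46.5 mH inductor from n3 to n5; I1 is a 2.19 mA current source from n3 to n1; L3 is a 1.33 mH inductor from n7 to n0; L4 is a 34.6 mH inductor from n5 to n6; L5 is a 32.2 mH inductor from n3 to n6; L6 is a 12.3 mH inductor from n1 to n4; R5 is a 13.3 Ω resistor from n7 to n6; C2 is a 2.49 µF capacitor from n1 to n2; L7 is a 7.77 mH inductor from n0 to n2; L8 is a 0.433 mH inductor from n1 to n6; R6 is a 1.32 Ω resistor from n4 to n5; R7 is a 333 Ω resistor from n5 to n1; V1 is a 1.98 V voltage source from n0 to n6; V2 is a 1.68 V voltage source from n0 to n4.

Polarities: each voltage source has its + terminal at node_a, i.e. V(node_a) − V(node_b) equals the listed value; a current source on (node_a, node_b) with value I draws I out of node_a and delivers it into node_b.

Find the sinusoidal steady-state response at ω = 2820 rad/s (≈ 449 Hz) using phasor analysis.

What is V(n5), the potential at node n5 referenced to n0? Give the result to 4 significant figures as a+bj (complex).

-1.683+0.005796j V

MNA unknowns: 7 node voltages V₁..V_7 plus 2 source currents (V1, V2)
R1: Y=0.04739+0.000j on G[0,2]
R2: Y=0.008333+0.000j on G[0,4]
C1: Y=0.000+0.002169j on G[7,2]
R3: Y=0.001980+0.000j on G[0,4]
R4: Y=0.002762+0.000j on G[1,4]
L1: Y=0.000-0.1380j on G[6,4]
L2: Y=0.000-0.007626j on G[3,5]
I1: z[3]−=0.00219, z[1]+=0.00219
L3: Y=0.000-0.2666j on G[7,0]
L4: Y=0.000-0.01025j on G[5,6]
L5: Y=0.000-0.01101j on G[3,6]
L6: Y=0.000-0.02883j on G[1,4]
R5: Y=0.07519+0.000j on G[7,6]
C2: Y=0.000+0.007022j on G[1,2]
L7: Y=0.000-0.04564j on G[0,2]
L8: Y=0.000-0.8190j on G[1,6]
R6: Y=0.7576+0.000j on G[4,5]
R7: Y=0.003003+0.000j on G[5,1]
V1: row V0−V6=1.98, i_V1 at 0,6
V2: row V0−V4=1.68, i_V2 at 0,4
solve → V1=-1.988+0.006194j, V2=0.1599-0.1783j, V3=-1.858-0.1151j, V4=-1.680+0.000j, V5=-1.683+0.005796j, V6=-1.980+0.000j, V7=-0.1489-0.5191j
aux → i_V1=-0.1415+0.07862j, i_V2=-0.01476-0.05467j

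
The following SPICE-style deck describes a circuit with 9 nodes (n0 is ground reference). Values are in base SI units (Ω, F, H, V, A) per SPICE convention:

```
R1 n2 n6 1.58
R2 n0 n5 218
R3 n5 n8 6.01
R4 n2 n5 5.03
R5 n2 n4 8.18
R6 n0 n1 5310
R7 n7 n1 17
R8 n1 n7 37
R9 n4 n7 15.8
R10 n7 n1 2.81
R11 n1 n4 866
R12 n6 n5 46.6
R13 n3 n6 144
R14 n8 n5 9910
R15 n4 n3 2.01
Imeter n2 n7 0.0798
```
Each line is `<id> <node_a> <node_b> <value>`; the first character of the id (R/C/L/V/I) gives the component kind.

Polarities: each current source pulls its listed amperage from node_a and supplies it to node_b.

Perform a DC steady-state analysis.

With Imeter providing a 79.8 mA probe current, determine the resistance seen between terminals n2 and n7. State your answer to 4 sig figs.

Apply KCL at each of the 8 non-ground nodes and solve the resulting linear system.
Node n1: branches {R6, R7, R8, R10, R11} → V_1 = 1.770
Node n2: branches {R1, R4, R5, Imeter} → V_2 = -0.07482
Node n3: branches {R13, R15} → V_3 = 0.5327
Node n4: branches {R5, R9, R11, R15} → V_4 = 0.5411
Node n5: branches {R2, R3, R4, R12, R14} → V_5 = -0.07268
Node n6: branches {R1, R12, R13} → V_6 = -0.06837
Node n7: branches {R7, R8, R9, R10, Imeter} → V_7 = 1.774
Node n8: branches {R3, R14} → V_8 = -0.07268

R_eq = 23.17 Ω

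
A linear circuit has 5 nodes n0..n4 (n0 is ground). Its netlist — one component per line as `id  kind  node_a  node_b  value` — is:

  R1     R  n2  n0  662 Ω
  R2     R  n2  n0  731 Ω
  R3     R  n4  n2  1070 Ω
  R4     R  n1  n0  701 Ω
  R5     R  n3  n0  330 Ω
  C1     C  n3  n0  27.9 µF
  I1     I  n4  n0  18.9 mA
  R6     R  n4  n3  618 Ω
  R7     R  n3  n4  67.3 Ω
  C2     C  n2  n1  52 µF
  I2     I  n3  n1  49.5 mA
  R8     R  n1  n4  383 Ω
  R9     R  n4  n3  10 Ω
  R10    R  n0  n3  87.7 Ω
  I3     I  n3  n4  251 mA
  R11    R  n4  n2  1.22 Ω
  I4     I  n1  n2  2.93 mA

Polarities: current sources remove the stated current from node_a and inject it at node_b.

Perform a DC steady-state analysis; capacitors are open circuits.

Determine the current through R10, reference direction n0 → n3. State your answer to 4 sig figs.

MNA unknowns: 4 node voltages V₁..V_4
R1: Y=0.001511 on G[2,0]
R2: Y=0.001368 on G[2,0]
R3: Y=0.0009346 on G[4,2]
R4: Y=0.001427 on G[1,0]
R5: Y=0.003030 on G[3,0]
C1: Y=0.000 on G[3,0]
I1: z[4]−=0.0189, z[0]+=0.0189
R6: Y=0.001618 on G[4,3]
R7: Y=0.01486 on G[3,4]
C2: Y=0.000 on G[2,1]
I2: z[3]−=0.0495, z[1]+=0.0495
R8: Y=0.002611 on G[1,4]
R9: Y=0.1000 on G[4,3]
R10: Y=0.01140 on G[0,3]
I3: z[3]−=0.251, z[4]+=0.251
R11: Y=0.8197 on G[4,2]
I4: z[1]−=0.00293, z[2]+=0.00293
solve → V1=11.45, V2=-0.1303, V3=-2.415, V4=-0.1343

0.02754 A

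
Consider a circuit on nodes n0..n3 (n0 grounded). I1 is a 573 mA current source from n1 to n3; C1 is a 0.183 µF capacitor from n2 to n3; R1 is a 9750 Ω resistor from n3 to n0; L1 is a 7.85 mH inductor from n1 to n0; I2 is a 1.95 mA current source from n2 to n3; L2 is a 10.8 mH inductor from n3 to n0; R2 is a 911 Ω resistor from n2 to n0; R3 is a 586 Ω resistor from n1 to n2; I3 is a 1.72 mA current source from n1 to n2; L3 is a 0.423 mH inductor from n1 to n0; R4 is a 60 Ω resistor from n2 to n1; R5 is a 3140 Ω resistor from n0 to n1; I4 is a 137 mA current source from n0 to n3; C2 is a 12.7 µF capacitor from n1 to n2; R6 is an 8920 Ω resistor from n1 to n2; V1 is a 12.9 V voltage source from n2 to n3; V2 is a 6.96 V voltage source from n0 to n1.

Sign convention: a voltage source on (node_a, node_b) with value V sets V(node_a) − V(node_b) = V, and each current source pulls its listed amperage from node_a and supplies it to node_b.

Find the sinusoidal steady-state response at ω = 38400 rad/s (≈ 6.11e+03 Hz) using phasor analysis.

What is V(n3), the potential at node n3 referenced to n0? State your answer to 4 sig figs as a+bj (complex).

Element admittances at ω=38400 rad/s:
  I1: injects 0.573 A into n3 (from n1)
  Y(C1) = 0.000+0.007027j S between n2,n3
  Y(R1) = 0.0001026+0.000j S between n3,n0
  Y(L1) = 0.000-0.003317j S between n1,n0
  I2: injects 0.00195 A into n3 (from n2)
  Y(L2) = 0.000-0.002411j S between n3,n0
  Y(R2) = 0.001098+0.000j S between n2,n0
  Y(R3) = 0.001706+0.000j S between n1,n2
  I3: injects 0.00172 A into n2 (from n1)
  Y(L3) = 0.000-0.06156j S between n1,n0
  Y(R4) = 0.01667+0.000j S between n2,n1
  Y(R5) = 0.0003185+0.000j S between n0,n1
  I4: injects 0.137 A into n3 (from n0)
  Y(C2) = 0.000+0.4877j S between n1,n2
  Y(R6) = 0.0001121+0.000j S between n1,n2
  V1: constraint V(n2)−V(n3) = 12.9
  V2: constraint V(n0)−V(n1) = 6.96
Assemble and solve the 5×5 MNA system:
  V(n1)=-6.960+0.000j  V(n2)=-6.998-1.488j  V(n3)=-19.90-1.488j
  i(V1)=-0.7176-0.04282j  i(V2)=-0.1525+0.4978j

-19.90-1.488j V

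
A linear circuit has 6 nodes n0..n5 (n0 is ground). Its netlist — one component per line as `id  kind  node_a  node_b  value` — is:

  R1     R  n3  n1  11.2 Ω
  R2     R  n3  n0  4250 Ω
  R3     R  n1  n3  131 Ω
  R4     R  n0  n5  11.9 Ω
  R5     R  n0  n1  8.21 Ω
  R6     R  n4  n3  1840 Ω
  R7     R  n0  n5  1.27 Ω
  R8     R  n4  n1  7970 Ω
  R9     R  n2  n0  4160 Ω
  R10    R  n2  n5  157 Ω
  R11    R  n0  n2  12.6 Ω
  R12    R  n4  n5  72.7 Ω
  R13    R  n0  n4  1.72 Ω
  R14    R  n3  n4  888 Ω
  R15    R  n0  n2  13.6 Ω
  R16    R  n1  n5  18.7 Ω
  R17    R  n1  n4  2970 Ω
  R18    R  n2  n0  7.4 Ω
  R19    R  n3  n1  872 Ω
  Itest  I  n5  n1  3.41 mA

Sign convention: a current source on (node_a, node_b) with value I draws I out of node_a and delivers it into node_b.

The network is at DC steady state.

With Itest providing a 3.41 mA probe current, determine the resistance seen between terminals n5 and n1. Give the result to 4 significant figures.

R_eq = 6.156 Ω

MNA unknowns: 5 node voltages V₁..V_5
R1: Y=0.08929 on G[3,1]
R2: Y=0.0002353 on G[3,0]
R3: Y=0.007634 on G[1,3]
R4: Y=0.08403 on G[0,5]
R5: Y=0.1218 on G[0,1]
R6: Y=0.0005435 on G[4,3]
R7: Y=0.7874 on G[0,5]
R8: Y=0.0001255 on G[4,1]
R9: Y=0.0002404 on G[2,0]
R10: Y=0.006369 on G[2,5]
R11: Y=0.07937 on G[0,2]
R12: Y=0.01376 on G[4,5]
R13: Y=0.5814 on G[0,4]
R14: Y=0.001126 on G[3,4]
R15: Y=0.07353 on G[0,2]
R16: Y=0.05348 on G[1,5]
R17: Y=0.0003367 on G[1,4]
R18: Y=0.1351 on G[2,0]
R19: Y=0.001147 on G[3,1]
Itest: z[5]−=0.00341, z[1]+=0.00341
solve → V1=0.01843, V2=-5.547e-05, V3=0.01808, V4=5.695e-06, V5=-0.002566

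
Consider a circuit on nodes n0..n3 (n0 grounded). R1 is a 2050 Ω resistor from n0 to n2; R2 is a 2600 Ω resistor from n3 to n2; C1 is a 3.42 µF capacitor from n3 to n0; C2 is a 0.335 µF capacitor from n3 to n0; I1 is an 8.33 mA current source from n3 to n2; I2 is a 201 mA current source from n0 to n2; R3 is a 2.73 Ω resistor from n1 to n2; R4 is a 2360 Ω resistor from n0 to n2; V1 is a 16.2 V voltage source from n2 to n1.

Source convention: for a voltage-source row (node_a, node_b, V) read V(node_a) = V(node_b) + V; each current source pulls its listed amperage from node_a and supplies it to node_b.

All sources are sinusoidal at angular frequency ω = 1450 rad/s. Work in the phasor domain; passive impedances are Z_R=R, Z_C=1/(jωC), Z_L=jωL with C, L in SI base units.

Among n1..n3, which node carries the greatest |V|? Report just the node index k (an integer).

2

MNA unknowns: 3 node voltages V₁..V_3 plus 1 source current (V1)
R1: Y=0.0004878+0.000j on G[0,2]
R2: Y=0.0003846+0.000j on G[3,2]
C1: Y=0.000+0.004959j on G[3,0]
C2: Y=0.000+0.0004858j on G[3,0]
I1: z[3]−=0.00833, z[2]+=0.00833
I2: z[0]−=0.201, z[2]+=0.201
R3: Y=0.3663+0.000j on G[1,2]
R4: Y=0.0004237+0.000j on G[0,2]
V1: row V2−V1=16.2, i_V1 at 2,1
solve → V1=145.4-2.924j, V2=161.6-2.924j, V3=0.4895-9.854j
aux → i_V1=-5.934+0.000j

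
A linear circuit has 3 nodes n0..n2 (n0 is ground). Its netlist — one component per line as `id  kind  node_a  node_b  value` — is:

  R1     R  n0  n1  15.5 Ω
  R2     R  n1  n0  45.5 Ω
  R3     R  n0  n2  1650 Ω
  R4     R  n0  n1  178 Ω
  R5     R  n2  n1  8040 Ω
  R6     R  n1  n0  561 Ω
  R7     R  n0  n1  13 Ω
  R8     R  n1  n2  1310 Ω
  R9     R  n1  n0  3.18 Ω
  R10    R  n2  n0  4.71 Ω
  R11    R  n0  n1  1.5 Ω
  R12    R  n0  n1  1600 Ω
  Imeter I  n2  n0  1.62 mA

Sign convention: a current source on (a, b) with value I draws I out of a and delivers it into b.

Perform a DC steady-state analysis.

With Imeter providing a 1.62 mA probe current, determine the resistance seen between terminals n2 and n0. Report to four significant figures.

Apply KCL at each of the 2 non-ground nodes and solve the resulting linear system.
Node n1: branches {R1, R2, R4, R5, R6, R7, R8, R9, R11, R12} → V_1 = -5.831e-06
Node n2: branches {R3, R5, R8, R10, Imeter} → V_2 = -0.007577

R_eq = 4.677 Ω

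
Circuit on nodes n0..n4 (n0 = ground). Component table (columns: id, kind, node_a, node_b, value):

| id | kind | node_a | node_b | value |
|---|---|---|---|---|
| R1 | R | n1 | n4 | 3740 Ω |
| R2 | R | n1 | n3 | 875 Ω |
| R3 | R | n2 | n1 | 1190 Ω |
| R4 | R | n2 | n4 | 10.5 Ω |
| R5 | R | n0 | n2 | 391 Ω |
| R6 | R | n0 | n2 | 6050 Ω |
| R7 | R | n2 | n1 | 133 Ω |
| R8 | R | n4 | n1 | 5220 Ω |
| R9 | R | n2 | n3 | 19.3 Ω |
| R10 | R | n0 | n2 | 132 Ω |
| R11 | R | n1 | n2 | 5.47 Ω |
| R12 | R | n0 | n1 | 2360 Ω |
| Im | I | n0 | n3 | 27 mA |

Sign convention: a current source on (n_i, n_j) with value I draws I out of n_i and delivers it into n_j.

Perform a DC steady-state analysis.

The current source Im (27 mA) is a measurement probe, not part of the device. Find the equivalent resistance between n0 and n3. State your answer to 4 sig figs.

MNA unknowns: 4 node voltages V₁..V_4
R1: Y=0.0002674 on G[1,4]
R2: Y=0.001143 on G[1,3]
R3: Y=0.0008403 on G[2,1]
R4: Y=0.09524 on G[2,4]
R5: Y=0.002558 on G[0,2]
R6: Y=0.0001653 on G[0,2]
R7: Y=0.007519 on G[2,1]
R8: Y=0.0001916 on G[4,1]
R9: Y=0.05181 on G[2,3]
R10: Y=0.007576 on G[0,2]
R11: Y=0.1828 on G[1,2]
R12: Y=0.0004237 on G[0,1]
Im: z[0]−=0.027, z[3]+=0.027
solve → V1=2.516, V2=2.518, V3=3.028, V4=2.518

R_eq = 112.1 Ω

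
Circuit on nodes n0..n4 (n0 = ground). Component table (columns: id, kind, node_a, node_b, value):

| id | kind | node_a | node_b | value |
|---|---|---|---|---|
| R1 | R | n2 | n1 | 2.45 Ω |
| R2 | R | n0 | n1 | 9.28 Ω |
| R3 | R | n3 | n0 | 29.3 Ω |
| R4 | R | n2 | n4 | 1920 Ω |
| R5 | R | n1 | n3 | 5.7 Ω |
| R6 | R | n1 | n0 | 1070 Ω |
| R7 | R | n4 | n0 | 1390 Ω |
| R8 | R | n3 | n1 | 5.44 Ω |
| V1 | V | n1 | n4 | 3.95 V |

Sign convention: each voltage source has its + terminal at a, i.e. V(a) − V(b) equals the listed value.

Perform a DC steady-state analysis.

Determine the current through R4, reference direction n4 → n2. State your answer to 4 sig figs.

-0.002055 A

Apply KCL at each of the 4 non-ground nodes and solve the resulting linear system.
Node n1: branches {R1, R2, R5, R6, R8, V1} → V_1 = 0.02021
Node n2: branches {R1, R4} → V_2 = 0.01518
Node n3: branches {R3, R5, R8} → V_3 = 0.01846
Node n4: branches {R4, R7, V1} → V_4 = -3.930
Source currents: i(V1)=-0.004882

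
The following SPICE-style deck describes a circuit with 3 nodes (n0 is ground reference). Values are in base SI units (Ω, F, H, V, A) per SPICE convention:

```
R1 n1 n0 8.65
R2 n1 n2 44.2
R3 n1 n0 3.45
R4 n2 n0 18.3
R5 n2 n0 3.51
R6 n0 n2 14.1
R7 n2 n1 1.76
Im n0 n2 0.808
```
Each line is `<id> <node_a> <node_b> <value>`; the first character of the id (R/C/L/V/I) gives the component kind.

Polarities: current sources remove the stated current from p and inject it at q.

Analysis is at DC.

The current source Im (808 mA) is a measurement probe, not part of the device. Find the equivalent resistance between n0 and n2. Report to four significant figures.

R_eq = 1.536 Ω

Element admittances at DC:
  Y(R1) = 0.1156 S between n1,n0
  Y(R2) = 0.02262 S between n1,n2
  Y(R3) = 0.2899 S between n1,n0
  Y(R4) = 0.05464 S between n2,n0
  Y(R5) = 0.2849 S between n2,n0
  Y(R6) = 0.07092 S between n0,n2
  Y(R7) = 0.5682 S between n2,n1
  Im: injects 0.808 A into n2 (from n0)
Assemble and solve the 2×2 MNA system:
  V(n1)=0.7361  V(n2)=1.241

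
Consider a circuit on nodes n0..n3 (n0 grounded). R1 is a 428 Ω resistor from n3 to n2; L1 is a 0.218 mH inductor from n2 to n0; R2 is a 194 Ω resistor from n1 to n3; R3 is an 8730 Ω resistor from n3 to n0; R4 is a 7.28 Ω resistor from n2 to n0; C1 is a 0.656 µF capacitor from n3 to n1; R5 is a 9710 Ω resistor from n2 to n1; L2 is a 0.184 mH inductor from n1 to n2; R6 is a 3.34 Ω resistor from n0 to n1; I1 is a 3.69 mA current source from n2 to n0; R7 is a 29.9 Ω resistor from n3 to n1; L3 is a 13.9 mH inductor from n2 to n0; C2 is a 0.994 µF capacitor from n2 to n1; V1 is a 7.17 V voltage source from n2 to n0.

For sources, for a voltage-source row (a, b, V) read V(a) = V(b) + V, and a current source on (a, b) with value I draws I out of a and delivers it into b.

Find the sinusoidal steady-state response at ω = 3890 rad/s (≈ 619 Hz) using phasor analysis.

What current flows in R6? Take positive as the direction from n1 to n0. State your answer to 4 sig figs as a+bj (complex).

2.051-0.4408j A

Element admittances at ω=3890 rad/s:
  Y(R1) = 0.002336+0.000j S between n3,n2
  Y(L1) = 0.000-1.179j S between n2,n0
  Y(R2) = 0.005155+0.000j S between n1,n3
  Y(R3) = 0.0001145+0.000j S between n3,n0
  Y(R4) = 0.1374+0.000j S between n2,n0
  Y(C1) = 0.000+0.002552j S between n3,n1
  Y(R5) = 0.0001030+0.000j S between n2,n1
  Y(L2) = 0.000-1.397j S between n1,n2
  Y(R6) = 0.2994+0.000j S between n0,n1
  I1: injects 0.00369 A into n0 (from n2)
  Y(R7) = 0.03344+0.000j S between n3,n1
  Y(L3) = 0.000-0.01849j S between n2,n0
  Y(C2) = 0.000+0.003867j S between n2,n1
  V1: constraint V(n2)−V(n0) = 7.17
Assemble and solve the 4×4 MNA system:
  V(n1)=6.851-1.472j  V(n2)=7.170+0.000j  V(n3)=6.856-1.385j
  i(V1)=-3.041+9.029j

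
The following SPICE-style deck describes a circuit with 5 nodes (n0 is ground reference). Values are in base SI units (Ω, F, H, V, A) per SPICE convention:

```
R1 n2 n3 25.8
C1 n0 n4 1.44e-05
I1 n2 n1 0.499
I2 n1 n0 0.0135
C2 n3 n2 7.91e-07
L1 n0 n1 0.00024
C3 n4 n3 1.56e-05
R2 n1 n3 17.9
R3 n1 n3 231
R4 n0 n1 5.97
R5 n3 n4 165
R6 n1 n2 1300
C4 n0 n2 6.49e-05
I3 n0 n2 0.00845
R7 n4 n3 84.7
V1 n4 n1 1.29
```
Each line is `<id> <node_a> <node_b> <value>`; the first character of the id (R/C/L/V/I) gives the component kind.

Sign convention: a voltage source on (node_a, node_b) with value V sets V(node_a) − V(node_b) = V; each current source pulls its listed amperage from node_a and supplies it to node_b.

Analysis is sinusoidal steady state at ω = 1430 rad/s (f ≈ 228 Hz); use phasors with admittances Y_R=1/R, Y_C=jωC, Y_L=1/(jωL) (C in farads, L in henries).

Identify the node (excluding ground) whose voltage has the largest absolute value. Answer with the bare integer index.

2

Apply KCL at each of the 4 non-ground nodes and solve the resulting linear system.
Node n1: branches {I1, I2, L1, R2, R3, R4, R6, V1} → V_1 = -0.02072+0.1503j
Node n2: branches {R1, I1, C2, R6, C4, I3} → V_2 = -1.203+4.703j
Node n3: branches {R1, C2, C3, R2, R3, R5, R7} → V_3 = 0.08601+1.874j
Node n4: branches {C1, C3, R5, R7, V1} → V_4 = 1.269+0.1503j
Source currents: i(V1)=-0.05650-0.02173j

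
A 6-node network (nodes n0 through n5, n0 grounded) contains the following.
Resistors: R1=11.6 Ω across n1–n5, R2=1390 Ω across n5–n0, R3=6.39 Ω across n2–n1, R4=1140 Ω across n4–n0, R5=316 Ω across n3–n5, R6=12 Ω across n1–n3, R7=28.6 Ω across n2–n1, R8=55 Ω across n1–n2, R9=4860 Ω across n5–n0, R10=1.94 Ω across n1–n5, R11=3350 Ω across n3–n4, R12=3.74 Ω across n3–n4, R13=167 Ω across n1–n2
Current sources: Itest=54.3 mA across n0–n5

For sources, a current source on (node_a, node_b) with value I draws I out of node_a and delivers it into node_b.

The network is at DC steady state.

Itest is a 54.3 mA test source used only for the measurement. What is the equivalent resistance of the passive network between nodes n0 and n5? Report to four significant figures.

R_eq = 558.8 Ω

Element admittances at DC:
  Y(R1) = 0.08621 S between n1,n5
  Y(R2) = 0.0007194 S between n5,n0
  Y(R3) = 0.1565 S between n2,n1
  Y(R4) = 0.0008772 S between n4,n0
  Y(R5) = 0.003165 S between n3,n5
  Y(R6) = 0.08333 S between n1,n3
  Y(R7) = 0.03497 S between n2,n1
  Y(R8) = 0.01818 S between n1,n2
  Y(R9) = 0.0002058 S between n5,n0
  Y(R10) = 0.5155 S between n1,n5
  Y(R11) = 0.0002985 S between n3,n4
  Y(R12) = 0.2674 S between n3,n4
  Y(R13) = 0.005988 S between n1,n2
  Itest: injects 0.0543 A into n5 (from n0)
Assemble and solve the 5×5 MNA system:
  V(n1)=30.30  V(n2)=30.30  V(n3)=30.00  V(n4)=29.90  V(n5)=30.34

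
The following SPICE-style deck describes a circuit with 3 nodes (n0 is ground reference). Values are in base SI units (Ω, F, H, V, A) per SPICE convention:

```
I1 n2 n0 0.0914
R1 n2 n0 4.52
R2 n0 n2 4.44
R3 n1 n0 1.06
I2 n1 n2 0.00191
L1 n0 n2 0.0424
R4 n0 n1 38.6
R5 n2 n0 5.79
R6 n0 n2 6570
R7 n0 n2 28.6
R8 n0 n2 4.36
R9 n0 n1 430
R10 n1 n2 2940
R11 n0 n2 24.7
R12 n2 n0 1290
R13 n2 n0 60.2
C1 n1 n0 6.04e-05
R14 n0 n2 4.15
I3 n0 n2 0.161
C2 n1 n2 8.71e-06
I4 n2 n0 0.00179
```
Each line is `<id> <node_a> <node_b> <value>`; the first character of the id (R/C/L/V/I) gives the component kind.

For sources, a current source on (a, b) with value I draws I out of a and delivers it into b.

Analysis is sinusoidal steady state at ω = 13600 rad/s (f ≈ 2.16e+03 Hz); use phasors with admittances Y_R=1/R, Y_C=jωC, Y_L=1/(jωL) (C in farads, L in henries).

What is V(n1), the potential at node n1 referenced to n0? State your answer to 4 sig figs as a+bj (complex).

MNA unknowns: 2 node voltages V₁..V_2
I1: z[2]−=0.0914, z[0]+=0.0914
R1: Y=0.2212+0.000j on G[2,0]
R2: Y=0.2252+0.000j on G[0,2]
R3: Y=0.9434+0.000j on G[1,0]
I2: z[1]−=0.00191, z[2]+=0.00191
L1: Y=0.000-0.001734j on G[0,2]
R4: Y=0.02591+0.000j on G[0,1]
R5: Y=0.1727+0.000j on G[2,0]
R6: Y=0.0001522+0.000j on G[0,2]
R7: Y=0.03497+0.000j on G[0,2]
R8: Y=0.2294+0.000j on G[0,2]
R9: Y=0.002326+0.000j on G[0,1]
R10: Y=0.0003401+0.000j on G[1,2]
R11: Y=0.04049+0.000j on G[0,2]
R12: Y=0.0007752+0.000j on G[2,0]
R13: Y=0.01661+0.000j on G[2,0]
C1: Y=0.000+0.8214j on G[1,0]
R14: Y=0.2410+0.000j on G[0,2]
I3: z[0]−=0.161, z[2]+=0.161
C2: Y=0.000+0.1185j on G[1,2]
I4: z[2]−=0.00179, z[0]+=0.00179
solve → V1=0.002867+0.004291j, V2=0.05798-0.005433j

0.002867+0.004291j V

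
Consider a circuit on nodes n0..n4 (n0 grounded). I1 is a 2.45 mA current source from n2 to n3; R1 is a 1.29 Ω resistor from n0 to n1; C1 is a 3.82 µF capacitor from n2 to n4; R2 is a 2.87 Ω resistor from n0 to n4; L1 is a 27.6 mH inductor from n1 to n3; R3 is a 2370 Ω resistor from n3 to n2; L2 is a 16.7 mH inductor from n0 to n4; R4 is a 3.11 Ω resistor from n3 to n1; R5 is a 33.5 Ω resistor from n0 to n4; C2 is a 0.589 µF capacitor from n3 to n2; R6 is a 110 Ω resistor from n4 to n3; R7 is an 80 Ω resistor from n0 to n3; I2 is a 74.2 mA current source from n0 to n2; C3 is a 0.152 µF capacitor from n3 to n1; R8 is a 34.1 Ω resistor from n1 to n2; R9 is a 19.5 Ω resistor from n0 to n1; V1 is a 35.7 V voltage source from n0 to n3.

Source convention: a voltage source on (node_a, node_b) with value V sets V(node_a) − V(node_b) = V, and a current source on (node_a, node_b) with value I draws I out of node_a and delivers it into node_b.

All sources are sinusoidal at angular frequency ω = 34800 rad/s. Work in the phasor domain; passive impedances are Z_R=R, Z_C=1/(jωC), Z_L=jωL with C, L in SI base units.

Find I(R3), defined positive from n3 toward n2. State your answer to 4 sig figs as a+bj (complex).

-0.01273+0.0003746j A

Apply KCL at each of the 4 non-ground nodes and solve the resulting linear system.
Node n1: branches {R1, L1, R4, C3, R8, R9} → V_1 = -9.888-0.1153j
Node n2: branches {I1, C1, R3, C2, I2, R8} → V_2 = -5.533-0.8879j
Node n3: branches {I1, L1, R3, R4, C2, R6, R7, C3, V1} → V_3 = -35.70+0.000j
Node n4: branches {C1, R2, L2, R5, R6} → V_4 = -1.055-1.541j
Source currents: i(V1)=-9.095-0.6765j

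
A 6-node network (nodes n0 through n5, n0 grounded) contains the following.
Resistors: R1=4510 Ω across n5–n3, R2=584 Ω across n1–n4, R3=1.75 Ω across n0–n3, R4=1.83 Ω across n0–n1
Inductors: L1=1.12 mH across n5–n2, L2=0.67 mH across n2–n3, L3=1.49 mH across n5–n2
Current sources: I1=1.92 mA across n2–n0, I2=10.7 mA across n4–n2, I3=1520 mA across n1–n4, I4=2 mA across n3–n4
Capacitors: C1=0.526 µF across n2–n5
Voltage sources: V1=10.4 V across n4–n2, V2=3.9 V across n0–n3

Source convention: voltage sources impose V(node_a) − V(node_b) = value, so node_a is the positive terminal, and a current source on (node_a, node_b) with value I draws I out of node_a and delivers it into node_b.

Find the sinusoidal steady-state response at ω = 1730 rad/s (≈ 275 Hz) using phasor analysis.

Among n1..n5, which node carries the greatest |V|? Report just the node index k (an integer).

Element admittances at ω=1730 rad/s:
  Y(R1) = 0.0002217+0.000j S between n5,n3
  Y(L1) = 0.000-0.5161j S between n5,n2
  I1: injects 0.00192 A into n0 (from n2)
  Y(L2) = 0.000-0.8627j S between n2,n3
  Y(R2) = 0.001712+0.000j S between n1,n4
  Y(R3) = 0.5714+0.000j S between n0,n3
  Y(L3) = 0.000-0.3879j S between n5,n2
  Y(C1) = 0.000+0.0009100j S between n2,n5
  I2: injects 0.0107 A into n2 (from n4)
  I3: injects 1.52 A into n4 (from n1)
  Y(R4) = 0.5464+0.000j S between n0,n1
  I4: injects 0.002 A into n4 (from n3)
  V1: constraint V(n4)−V(n2) = 10.4
  V2: constraint V(n0)−V(n3) = 3.9
Assemble and solve the 7×7 MNA system:
  V(n1)=-2.753+0.005446j  V(n2)=-3.896+1.744j  V(n3)=-3.900+0.000j  V(n4)=6.504+1.744j  V(n5)=-3.896+1.744j
  i(V1)=1.495-0.002976j  i(V2)=-3.731+0.002976j

4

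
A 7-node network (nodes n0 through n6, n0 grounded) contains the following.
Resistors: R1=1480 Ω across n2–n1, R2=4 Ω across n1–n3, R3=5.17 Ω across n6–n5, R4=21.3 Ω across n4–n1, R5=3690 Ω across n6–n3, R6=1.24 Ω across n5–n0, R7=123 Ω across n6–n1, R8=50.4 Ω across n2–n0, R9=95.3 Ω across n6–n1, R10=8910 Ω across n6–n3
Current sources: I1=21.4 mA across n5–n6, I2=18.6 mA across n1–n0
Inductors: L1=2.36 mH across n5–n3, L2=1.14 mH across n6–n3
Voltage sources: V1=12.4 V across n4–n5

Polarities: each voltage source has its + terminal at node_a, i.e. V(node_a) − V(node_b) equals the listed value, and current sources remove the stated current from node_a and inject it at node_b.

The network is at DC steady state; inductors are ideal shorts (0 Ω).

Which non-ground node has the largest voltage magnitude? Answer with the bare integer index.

Element admittances at DC:
  Y(R1) = 0.0006757 S between n2,n1
  Y(R2) = 0.2500 S between n1,n3
  Y(R3) = 0.1934 S between n6,n5
  Y(R4) = 0.04695 S between n4,n1
  Y(R5) = 0.0002710 S between n6,n3
  I1: injects 0.0214 A into n6 (from n5)
  Y(R6) = 0.8065 S between n5,n0
  Y(R7) = 0.008130 S between n6,n1
  Y(R8) = 0.01984 S between n2,n0
  Y(R9) = 0.01049 S between n6,n1
  I2: injects 0.0186 A into n0 (from n1)
  L1: short n5↔n3 (DC inductor)
  Y(R10) = 0.0001122 S between n6,n3
  L2: short n6↔n3 (DC inductor)
  V1: constraint V(n4)−V(n5) = 12.4
Assemble and solve the 9×9 MNA system:
  V(n1)=1.758  V(n2)=0.05789  V(n3)=-0.02449  V(n4)=12.38  V(n5)=-0.02449  V(n6)=-0.02449
  i(L1)=-0.5001  i(L2)=0.05459  i(V1)=-0.4985

4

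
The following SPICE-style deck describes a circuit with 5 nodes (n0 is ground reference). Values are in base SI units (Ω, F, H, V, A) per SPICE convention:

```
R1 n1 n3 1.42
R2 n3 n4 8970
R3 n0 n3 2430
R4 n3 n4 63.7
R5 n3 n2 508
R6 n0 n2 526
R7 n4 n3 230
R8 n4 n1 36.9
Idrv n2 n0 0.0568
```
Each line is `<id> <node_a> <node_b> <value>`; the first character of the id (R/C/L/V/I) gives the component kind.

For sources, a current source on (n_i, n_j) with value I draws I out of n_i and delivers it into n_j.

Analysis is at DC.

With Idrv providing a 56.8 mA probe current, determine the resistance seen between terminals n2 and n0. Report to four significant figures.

R_eq = 446.1 Ω

MNA unknowns: 4 node voltages V₁..V_4
R1: Y=0.7042 on G[1,3]
R2: Y=0.0001115 on G[3,4]
R3: Y=0.0004115 on G[0,3]
R4: Y=0.01570 on G[3,4]
R5: Y=0.001969 on G[3,2]
R6: Y=0.001901 on G[0,2]
R7: Y=0.004348 on G[4,3]
R8: Y=0.02710 on G[4,1]
Idrv: z[2]−=0.0568, z[0]+=0.0568
solve → V1=-20.96, V2=-25.34, V3=-20.96, V4=-20.96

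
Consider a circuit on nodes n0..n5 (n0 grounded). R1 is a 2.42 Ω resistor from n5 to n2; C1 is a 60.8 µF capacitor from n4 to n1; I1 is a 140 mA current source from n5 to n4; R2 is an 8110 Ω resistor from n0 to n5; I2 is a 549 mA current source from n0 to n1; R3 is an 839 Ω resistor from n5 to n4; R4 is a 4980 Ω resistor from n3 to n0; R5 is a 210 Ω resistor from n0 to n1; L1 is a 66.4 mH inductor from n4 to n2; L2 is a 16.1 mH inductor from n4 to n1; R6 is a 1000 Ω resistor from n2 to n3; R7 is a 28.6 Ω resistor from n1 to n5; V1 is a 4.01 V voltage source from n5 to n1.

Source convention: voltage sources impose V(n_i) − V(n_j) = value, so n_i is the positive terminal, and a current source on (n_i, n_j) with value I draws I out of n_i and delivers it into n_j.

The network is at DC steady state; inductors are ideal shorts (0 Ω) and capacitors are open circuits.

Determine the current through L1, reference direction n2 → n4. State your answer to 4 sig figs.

Element admittances at DC:
  Y(R1) = 0.4132 S between n5,n2
  Y(C1) = 0.000 S between n4,n1
  I1: injects 0.14 A into n4 (from n5)
  Y(R2) = 0.0001233 S between n0,n5
  I2: injects 0.549 A into n1 (from n0)
  Y(R3) = 0.001192 S between n5,n4
  Y(R4) = 0.0002008 S between n3,n0
  Y(R5) = 0.004762 S between n0,n1
  L1: short n4↔n2 (DC inductor)
  L2: short n4↔n1 (DC inductor)
  Y(R6) = 0.001000 S between n2,n3
  Y(R7) = 0.03497 S between n1,n5
  V1: constraint V(n5)−V(n1) = 4.01
Assemble and solve the 8×8 MNA system:
  V(n1)=108.6  V(n2)=108.6  V(n3)=90.41  V(n4)=108.6  V(n5)=112.6
  i(L1)=-1.639  i(L2)=1.784  i(V1)=-1.956

1.639 A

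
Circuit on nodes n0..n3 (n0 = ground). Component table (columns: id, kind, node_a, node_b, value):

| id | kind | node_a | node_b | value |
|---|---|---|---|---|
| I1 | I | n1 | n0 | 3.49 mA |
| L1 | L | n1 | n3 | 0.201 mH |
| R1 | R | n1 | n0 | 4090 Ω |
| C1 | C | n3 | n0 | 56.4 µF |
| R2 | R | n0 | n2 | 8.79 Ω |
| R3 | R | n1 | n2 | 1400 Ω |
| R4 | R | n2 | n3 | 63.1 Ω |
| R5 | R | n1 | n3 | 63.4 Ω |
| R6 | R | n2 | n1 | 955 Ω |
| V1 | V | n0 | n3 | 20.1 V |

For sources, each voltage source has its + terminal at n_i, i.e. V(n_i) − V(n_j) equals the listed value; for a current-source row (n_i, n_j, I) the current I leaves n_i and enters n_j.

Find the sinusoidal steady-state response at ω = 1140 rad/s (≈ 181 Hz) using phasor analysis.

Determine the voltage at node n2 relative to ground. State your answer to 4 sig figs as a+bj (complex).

Apply KCL at each of the 3 non-ground nodes and solve the resulting linear system.
Node n1: branches {I1, L1, R1, R3, R5, R6} → V_1 = -20.10+0.007351j
Node n2: branches {R2, R3, R4, R6} → V_2 = -2.694+9.856e-05j
Node n3: branches {L1, C1, R4, R5, V1} → V_3 = -20.10+0.000j
Source currents: i(V1)=-0.3079-1.292j

-2.694+9.856e-05j V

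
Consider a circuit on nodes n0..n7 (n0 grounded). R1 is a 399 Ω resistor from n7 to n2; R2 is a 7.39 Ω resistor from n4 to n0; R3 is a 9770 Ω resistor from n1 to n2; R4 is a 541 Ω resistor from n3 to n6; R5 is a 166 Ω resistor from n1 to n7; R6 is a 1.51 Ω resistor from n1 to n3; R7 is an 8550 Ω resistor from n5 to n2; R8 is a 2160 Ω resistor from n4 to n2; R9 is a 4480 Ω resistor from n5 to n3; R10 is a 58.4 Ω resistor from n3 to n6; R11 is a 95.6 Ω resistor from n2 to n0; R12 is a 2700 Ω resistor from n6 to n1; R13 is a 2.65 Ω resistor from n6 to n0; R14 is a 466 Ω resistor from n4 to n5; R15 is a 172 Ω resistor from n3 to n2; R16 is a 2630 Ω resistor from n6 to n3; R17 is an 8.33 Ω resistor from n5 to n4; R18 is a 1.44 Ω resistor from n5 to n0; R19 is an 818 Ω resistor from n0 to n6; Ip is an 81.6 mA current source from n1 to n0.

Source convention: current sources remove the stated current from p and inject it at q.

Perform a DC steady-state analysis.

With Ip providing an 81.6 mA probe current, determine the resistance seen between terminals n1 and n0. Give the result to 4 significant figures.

R_eq = 43.88 Ω

Apply KCL at each of the 7 non-ground nodes and solve the resulting linear system.
Node n1: branches {R3, R5, R6, R12, Ip} → V_1 = -3.580
Node n2: branches {R1, R3, R7, R8, R11, R15} → V_2 = -1.434
Node n3: branches {R4, R6, R9, R10, R15, R16} → V_3 = -3.465
Node n4: branches {R2, R8, R14, R17} → V_4 = -0.003357
Node n5: branches {R7, R9, R14, R17, R18} → V_5 = -0.001654
Node n6: branches {R4, R10, R12, R13, R16, R19} → V_6 = -0.1717
Node n7: branches {R1, R5} → V_7 = -2.950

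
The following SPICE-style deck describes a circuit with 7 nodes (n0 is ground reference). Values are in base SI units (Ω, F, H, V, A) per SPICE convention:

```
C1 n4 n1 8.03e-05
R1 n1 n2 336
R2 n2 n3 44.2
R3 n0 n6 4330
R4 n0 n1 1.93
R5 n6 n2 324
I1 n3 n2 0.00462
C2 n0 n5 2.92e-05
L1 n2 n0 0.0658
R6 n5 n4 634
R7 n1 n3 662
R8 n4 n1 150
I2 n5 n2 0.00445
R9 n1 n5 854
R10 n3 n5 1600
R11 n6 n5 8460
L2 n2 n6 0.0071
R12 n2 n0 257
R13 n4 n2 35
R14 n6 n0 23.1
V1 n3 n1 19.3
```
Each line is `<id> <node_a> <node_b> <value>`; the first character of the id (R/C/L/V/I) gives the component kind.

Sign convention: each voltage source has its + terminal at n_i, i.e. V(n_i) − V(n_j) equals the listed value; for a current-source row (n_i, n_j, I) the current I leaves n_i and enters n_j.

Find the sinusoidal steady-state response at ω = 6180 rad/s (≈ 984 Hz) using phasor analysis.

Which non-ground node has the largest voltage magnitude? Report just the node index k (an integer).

Element admittances at ω=6180 rad/s:
  Y(C1) = 0.000+0.4963j S between n4,n1
  Y(R1) = 0.002976+0.000j S between n1,n2
  Y(R2) = 0.02262+0.000j S between n2,n3
  Y(R3) = 0.0002309+0.000j S between n0,n6
  Y(R4) = 0.5181+0.000j S between n0,n1
  Y(R5) = 0.003086+0.000j S between n6,n2
  I1: injects 0.00462 A into n2 (from n3)
  Y(C2) = 0.000+0.1805j S between n0,n5
  Y(L1) = 0.000-0.002459j S between n2,n0
  Y(R6) = 0.001577+0.000j S between n5,n4
  Y(R7) = 0.001511+0.000j S between n1,n3
  Y(R8) = 0.006667+0.000j S between n4,n1
  I2: injects 0.00445 A into n2 (from n5)
  Y(R9) = 0.001171+0.000j S between n1,n5
  Y(R10) = 0.0006250+0.000j S between n3,n5
  Y(R11) = 0.0001182+0.000j S between n6,n5
  Y(L2) = 0.000-0.02279j S between n2,n6
  Y(R12) = 0.003891+0.000j S between n2,n0
  Y(R13) = 0.02857+0.000j S between n4,n2
  Y(R14) = 0.04329+0.000j S between n6,n0
  V1: constraint V(n3)−V(n1) = 19.3
Assemble and solve the 7×7 MNA system:
  V(n1)=-0.2366+0.1665j  V(n2)=5.913+1.579j  V(n3)=19.06+0.1665j  V(n4)=-0.1302-0.1804j  V(n5)=-0.0003163-0.04003j  V(n6)=2.033-1.788j
  i(V1)=-0.3432+0.03183j

3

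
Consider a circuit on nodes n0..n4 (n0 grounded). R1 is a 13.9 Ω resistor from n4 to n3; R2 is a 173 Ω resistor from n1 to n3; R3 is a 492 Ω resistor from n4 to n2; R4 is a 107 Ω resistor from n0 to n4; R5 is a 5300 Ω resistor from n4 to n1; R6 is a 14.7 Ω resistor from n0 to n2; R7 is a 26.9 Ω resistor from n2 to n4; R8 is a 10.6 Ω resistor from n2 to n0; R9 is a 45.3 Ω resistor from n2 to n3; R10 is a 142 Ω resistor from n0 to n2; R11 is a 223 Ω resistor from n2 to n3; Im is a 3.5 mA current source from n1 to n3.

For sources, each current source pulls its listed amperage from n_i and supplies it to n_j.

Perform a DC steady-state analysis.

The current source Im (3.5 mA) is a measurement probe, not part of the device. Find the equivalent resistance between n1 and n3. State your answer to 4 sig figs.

Apply KCL at each of the 4 non-ground nodes and solve the resulting linear system.
Node n1: branches {R2, R5, Im} → V_1 = -0.5856
Node n2: branches {R3, R6, R7, R8, R9, R10, R11} → V_2 = 2.307e-05
Node n3: branches {R1, R2, R9, R11, Im} → V_3 = 0.0008216
Node n4: branches {R1, R3, R4, R5, R7} → V_4 = -0.0004182

R_eq = 167.5 Ω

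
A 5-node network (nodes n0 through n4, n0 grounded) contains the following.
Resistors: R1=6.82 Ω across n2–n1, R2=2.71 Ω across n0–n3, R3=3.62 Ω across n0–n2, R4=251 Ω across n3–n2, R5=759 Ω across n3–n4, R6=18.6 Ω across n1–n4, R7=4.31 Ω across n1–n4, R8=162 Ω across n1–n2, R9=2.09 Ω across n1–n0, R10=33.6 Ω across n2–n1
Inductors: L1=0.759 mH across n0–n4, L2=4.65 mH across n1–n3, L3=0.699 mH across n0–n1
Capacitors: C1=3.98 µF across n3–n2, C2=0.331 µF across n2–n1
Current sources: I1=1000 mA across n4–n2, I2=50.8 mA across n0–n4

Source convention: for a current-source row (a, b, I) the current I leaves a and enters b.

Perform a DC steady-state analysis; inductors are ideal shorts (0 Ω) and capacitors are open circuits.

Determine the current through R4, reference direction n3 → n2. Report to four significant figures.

-0.008609 A

MNA unknowns: 4 node voltages V₁..V_4 plus 3 source currents (L1, L2, L3)
R1: Y=0.1466 on G[2,1]
R2: Y=0.3690 on G[0,3]
R3: Y=0.2762 on G[0,2]
L1: row V0−V4=0, i_L1 at 0,4
R4: Y=0.003984 on G[3,2]
R5: Y=0.001318 on G[3,4]
R6: Y=0.05376 on G[1,4]
L2: row V1−V3=0, i_L2 at 1,3
C1: Y=0.000 on G[3,2]
R7: Y=0.2320 on G[1,4]
R8: Y=0.006173 on G[1,2]
R9: Y=0.4785 on G[1,0]
I1: z[4]−=1, z[2]+=1
C2: Y=0.000 on G[2,1]
L3: row V0−V1=0, i_L3 at 0,1
R10: Y=0.02976 on G[2,1]
I2: z[0]−=0.0508, z[4]+=0.0508
solve → V1=0.000, V2=2.161, V3=0.000, V4=0.000
aux → i_L1=0.9492, i_L2=-0.008609, i_L3=-0.4031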